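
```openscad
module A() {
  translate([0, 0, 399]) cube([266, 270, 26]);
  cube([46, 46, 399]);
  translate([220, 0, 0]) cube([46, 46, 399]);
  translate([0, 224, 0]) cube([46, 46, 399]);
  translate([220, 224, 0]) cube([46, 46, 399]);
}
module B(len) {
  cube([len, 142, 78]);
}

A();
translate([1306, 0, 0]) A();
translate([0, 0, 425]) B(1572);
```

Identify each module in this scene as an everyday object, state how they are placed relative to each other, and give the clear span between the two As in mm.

A is a stool. B is a beam. A beam spans the tops of two stools. The clear span between the two stools is 1040 mm.

Second stool starts at x = 1306; first ends at x = 266; clear span = 1306 − 266 = 1040 mm.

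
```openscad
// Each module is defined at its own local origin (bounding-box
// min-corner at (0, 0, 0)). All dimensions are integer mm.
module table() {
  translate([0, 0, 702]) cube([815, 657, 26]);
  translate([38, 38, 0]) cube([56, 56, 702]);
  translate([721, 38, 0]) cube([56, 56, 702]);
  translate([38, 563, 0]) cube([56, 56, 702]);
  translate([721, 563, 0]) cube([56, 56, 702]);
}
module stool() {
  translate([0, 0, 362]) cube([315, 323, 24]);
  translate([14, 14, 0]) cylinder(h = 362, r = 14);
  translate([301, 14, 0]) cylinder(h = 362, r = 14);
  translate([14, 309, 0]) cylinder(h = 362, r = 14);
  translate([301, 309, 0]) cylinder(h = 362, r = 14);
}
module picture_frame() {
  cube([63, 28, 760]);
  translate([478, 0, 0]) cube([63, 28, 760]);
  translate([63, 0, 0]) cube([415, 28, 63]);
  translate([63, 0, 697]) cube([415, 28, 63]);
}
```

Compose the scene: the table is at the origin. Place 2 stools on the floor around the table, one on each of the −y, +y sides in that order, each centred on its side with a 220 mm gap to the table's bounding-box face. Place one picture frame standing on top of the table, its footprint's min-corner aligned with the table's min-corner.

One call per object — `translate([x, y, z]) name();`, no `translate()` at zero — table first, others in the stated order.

table();
translate([250, -543, 0]) stool();
translate([250, 877, 0]) stool();
translate([0, 0, 728]) picture_frame();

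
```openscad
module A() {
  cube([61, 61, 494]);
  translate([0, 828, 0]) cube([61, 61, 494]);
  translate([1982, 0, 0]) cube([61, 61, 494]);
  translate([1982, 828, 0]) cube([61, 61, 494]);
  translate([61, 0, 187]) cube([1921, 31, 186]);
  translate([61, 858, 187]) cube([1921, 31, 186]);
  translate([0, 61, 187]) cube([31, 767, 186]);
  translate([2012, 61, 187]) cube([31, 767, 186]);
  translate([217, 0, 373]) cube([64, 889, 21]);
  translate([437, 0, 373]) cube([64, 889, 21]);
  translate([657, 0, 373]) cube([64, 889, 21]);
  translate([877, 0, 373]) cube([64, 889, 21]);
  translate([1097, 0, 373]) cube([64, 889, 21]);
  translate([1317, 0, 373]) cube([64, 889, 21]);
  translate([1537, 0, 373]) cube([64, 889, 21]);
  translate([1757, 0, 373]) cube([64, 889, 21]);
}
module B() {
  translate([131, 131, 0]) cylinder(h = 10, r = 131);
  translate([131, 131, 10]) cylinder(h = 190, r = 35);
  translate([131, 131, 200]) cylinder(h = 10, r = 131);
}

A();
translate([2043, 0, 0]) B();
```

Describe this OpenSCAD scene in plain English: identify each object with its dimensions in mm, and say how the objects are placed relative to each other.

A is a bed frame 2043 mm long (x) by 889 mm wide (y). Four 61×61 mm corner posts, 494 mm tall, at the corners of the footprint. Four rails of 31 mm thickness and 186 mm height run between adjacent posts with their undersides at z = 187 mm, their outer faces flush with the outside of the frame (the two x-running rails run between the posts' inner faces; the two y-running rails run between the posts' inner faces). 8 slats, each 64 mm wide (x) and 21 mm thick, lie across the top of the two x-running rails, running the full 889 mm width of the frame in y; the slats are evenly spaced along x between the inner faces of the end posts with equal gaps (rounded down to the nearest mm) at the −x end and between each pair — any rounding remainder accumulates at the +x end.

B is a spool: two coaxial disc flanges of radius 131 mm and thickness 10 mm, joined by a core cylinder of radius 35 mm and height 190 mm. The lower flange rests on z = 0 and the three cylinders share a vertical axis.

The spool is against the bed frame's +x side, with their −y faces flush.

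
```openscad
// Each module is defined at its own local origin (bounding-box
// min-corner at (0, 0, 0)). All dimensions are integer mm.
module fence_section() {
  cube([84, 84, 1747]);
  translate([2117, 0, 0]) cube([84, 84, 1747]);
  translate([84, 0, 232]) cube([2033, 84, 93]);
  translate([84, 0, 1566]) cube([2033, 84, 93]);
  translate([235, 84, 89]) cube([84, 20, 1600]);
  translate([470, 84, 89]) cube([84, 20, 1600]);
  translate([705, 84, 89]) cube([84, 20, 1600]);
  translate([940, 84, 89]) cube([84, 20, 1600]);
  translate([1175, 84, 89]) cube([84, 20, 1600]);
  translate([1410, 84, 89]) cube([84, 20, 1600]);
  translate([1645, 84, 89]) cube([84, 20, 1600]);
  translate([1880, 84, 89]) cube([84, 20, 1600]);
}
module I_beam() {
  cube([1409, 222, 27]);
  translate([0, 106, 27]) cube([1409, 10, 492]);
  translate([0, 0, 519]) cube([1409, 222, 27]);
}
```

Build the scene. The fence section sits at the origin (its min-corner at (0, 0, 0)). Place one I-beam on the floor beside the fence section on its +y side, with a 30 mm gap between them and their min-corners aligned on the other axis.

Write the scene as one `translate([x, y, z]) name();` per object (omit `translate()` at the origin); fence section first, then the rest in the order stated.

fence_section();
translate([0, 134, 0]) I_beam();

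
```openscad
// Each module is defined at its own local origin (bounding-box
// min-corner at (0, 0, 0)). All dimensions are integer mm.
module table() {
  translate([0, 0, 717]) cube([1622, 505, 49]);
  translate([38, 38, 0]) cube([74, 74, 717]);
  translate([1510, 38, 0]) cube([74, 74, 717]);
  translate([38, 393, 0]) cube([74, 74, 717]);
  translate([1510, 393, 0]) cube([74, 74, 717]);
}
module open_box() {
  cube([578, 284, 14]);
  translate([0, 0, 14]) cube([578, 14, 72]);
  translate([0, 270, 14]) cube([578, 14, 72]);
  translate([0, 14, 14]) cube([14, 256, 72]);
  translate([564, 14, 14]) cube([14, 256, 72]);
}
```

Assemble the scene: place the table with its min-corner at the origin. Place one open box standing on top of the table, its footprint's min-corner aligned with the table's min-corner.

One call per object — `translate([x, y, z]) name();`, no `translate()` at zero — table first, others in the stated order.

table();
translate([0, 0, 766]) open_box();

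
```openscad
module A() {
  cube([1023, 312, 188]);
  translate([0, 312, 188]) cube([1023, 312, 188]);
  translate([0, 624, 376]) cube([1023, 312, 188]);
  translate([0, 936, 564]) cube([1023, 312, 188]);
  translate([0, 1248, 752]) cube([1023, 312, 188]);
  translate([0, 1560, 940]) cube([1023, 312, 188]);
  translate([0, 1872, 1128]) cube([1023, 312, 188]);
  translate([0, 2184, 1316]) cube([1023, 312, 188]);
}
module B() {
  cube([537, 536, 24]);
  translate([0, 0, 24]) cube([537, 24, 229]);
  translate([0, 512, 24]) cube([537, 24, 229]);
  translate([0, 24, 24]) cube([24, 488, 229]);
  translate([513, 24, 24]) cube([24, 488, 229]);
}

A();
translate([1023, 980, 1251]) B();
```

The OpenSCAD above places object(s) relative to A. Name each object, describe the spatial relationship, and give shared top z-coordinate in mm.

Both tops at z = 1504 mm.

A is a staircase. B is an open box. The open box is beside the staircase with their tops flush at z = 1504. The shared top z-coordinate is 1504 mm.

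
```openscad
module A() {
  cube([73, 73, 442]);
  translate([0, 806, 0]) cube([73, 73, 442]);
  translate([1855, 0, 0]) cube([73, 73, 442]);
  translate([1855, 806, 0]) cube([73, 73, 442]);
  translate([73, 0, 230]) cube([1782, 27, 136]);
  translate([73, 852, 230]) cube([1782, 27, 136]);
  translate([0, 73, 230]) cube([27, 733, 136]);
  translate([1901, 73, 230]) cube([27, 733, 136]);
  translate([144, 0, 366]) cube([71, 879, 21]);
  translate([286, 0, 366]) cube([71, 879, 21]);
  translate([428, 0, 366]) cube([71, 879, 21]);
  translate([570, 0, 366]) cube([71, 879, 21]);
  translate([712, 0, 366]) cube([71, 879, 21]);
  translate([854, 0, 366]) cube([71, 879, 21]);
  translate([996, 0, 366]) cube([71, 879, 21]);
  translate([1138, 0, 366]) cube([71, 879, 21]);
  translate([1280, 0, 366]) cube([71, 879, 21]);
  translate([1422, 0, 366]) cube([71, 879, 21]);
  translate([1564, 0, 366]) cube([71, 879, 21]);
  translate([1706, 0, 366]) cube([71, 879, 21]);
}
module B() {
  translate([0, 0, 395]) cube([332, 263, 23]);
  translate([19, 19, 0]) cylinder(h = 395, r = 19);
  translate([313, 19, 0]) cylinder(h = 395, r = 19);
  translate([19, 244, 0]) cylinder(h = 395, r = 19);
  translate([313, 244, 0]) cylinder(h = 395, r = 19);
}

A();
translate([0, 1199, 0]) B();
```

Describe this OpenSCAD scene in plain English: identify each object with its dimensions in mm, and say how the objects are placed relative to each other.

A is a bed frame 1928 mm long (x) by 879 mm wide (y). Four 73×73 mm corner posts, 442 mm tall, at the corners of the footprint. Four rails of 27 mm thickness and 136 mm height run between adjacent posts with their undersides at z = 230 mm, their outer faces flush with the outside of the frame (the two x-running rails run between the posts' inner faces; the two y-running rails run between the posts' inner faces). 12 slats, each 71 mm wide (x) and 21 mm thick, lie across the top of the two x-running rails, running the full 879 mm width of the frame in y; the slats are evenly spaced along x between the inner faces of the end posts with equal gaps (rounded down to the nearest mm) at the −x end and between each pair — any rounding remainder accumulates at the +x end.

B is a four-legged stool. The seat is 332×263 mm, 23 mm thick, top at z = 418 mm. It stands on four round legs, each 38 mm in diameter, from z = 0 to the seat underside, each leg's axis is inset half a diameter from the nearest pair of seat edges (so the leg's bounding box is flush with the corner).

The stool is on the floor beside the bed frame on its +y side.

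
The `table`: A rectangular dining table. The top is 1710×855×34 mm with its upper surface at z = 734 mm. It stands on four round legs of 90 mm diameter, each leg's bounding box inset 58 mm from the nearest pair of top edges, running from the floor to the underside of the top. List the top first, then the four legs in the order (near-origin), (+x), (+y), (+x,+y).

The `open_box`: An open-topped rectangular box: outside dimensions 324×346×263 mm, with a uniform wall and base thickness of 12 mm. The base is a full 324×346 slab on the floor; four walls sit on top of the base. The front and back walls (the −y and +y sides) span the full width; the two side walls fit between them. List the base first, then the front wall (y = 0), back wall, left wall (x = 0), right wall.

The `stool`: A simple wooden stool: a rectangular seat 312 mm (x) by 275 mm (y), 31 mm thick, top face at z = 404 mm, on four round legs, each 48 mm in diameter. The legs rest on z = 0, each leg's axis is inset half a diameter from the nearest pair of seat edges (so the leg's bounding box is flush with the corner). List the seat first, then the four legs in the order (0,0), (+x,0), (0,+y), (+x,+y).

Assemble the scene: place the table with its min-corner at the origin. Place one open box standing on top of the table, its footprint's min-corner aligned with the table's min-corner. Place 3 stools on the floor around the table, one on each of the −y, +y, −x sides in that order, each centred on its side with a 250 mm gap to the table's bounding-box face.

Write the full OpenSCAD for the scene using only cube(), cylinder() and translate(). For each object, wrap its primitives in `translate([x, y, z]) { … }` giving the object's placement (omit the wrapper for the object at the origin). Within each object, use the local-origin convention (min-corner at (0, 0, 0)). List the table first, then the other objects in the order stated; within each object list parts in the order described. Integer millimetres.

translate([0, 0, 700]) cube([1710, 855, 34]);
translate([103, 103, 0]) cylinder(h = 700, r = 45);
translate([1607, 103, 0]) cylinder(h = 700, r = 45);
translate([103, 752, 0]) cylinder(h = 700, r = 45);
translate([1607, 752, 0]) cylinder(h = 700, r = 45);
translate([0, 0, 734]) {
  cube([324, 346, 12]);
  translate([0, 0, 12]) cube([324, 12, 251]);
  translate([0, 334, 12]) cube([324, 12, 251]);
  translate([0, 12, 12]) cube([12, 322, 251]);
  translate([312, 12, 12]) cube([12, 322, 251]);
}
translate([699, -525, 0]) {
  translate([0, 0, 373]) cube([312, 275, 31]);
  translate([24, 24, 0]) cylinder(h = 373, r = 24);
  translate([288, 24, 0]) cylinder(h = 373, r = 24);
  translate([24, 251, 0]) cylinder(h = 373, r = 24);
  translate([288, 251, 0]) cylinder(h = 373, r = 24);
}
translate([699, 1105, 0]) {
  translate([0, 0, 373]) cube([312, 275, 31]);
  translate([24, 24, 0]) cylinder(h = 373, r = 24);
  translate([288, 24, 0]) cylinder(h = 373, r = 24);
  translate([24, 251, 0]) cylinder(h = 373, r = 24);
  translate([288, 251, 0]) cylinder(h = 373, r = 24);
}
translate([-562, 290, 0]) {
  translate([0, 0, 373]) cube([312, 275, 31]);
  translate([24, 24, 0]) cylinder(h = 373, r = 24);
  translate([288, 24, 0]) cylinder(h = 373, r = 24);
  translate([24, 251, 0]) cylinder(h = 373, r = 24);
  translate([288, 251, 0]) cylinder(h = 373, r = 24);
}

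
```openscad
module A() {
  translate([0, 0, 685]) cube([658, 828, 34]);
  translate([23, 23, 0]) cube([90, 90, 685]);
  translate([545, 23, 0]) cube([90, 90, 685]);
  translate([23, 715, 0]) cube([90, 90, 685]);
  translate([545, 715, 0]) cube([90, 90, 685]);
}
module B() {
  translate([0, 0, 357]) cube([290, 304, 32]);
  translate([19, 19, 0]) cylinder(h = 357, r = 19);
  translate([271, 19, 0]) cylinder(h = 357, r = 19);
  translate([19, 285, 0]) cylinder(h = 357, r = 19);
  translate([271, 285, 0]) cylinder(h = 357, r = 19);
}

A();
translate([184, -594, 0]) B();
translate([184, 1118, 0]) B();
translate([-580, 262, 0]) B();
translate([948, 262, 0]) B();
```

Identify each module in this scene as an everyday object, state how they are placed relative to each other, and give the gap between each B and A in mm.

A is a table. B is a stool. Four stools sit around the table at the −y, +y, −x, +x sides. The gap between each stool and the table is 290 mm.

Each stool's nearest face is 290 mm from the table's bounding box.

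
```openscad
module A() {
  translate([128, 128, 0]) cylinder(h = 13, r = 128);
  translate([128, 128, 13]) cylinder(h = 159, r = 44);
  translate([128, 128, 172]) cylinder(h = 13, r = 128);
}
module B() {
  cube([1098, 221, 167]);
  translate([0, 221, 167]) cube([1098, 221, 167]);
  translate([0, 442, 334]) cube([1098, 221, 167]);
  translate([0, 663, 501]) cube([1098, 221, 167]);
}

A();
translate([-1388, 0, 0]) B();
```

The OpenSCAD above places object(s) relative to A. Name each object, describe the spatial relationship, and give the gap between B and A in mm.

The staircase's nearest face is 290 mm from the spool's −x face.

A is a spool. B is a staircase. The staircase is on the floor beside the spool on its −x side. The gap between the staircase and the spool is 290 mm.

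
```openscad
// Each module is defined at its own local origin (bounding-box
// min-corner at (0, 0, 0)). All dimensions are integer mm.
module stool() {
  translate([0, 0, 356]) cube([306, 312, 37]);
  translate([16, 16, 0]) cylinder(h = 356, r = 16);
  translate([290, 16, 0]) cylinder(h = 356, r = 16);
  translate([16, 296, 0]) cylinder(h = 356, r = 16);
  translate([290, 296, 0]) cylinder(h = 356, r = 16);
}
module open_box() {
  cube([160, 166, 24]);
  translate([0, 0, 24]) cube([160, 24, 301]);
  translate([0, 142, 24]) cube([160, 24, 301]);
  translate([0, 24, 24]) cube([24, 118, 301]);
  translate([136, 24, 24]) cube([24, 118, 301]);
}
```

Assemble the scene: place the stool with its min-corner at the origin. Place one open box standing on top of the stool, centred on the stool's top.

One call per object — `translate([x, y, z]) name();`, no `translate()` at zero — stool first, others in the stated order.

stool();
translate([73, 73, 393]) open_box();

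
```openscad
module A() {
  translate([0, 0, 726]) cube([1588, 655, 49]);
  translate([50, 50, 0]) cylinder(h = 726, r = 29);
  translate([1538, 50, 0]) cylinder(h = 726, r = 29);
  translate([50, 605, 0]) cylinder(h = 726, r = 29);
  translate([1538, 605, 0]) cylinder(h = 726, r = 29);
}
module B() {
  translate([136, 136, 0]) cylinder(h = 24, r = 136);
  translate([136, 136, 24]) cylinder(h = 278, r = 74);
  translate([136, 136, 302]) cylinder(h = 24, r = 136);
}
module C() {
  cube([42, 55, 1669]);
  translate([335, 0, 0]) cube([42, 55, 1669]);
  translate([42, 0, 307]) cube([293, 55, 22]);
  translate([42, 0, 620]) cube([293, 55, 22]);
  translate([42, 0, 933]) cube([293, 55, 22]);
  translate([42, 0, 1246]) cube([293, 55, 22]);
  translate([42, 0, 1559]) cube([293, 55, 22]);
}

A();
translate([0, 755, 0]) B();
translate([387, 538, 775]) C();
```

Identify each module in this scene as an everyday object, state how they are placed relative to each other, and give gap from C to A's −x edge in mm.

A is a table. B is a spool. C is a ladder. The spool is on the floor beside the table on its +y side. The ladder is on top of the table. The gap from the ladder to the table's −x edge is 387 mm.

The ladder's min-x is at 387; the table's min-x is 0; gap = 387 mm.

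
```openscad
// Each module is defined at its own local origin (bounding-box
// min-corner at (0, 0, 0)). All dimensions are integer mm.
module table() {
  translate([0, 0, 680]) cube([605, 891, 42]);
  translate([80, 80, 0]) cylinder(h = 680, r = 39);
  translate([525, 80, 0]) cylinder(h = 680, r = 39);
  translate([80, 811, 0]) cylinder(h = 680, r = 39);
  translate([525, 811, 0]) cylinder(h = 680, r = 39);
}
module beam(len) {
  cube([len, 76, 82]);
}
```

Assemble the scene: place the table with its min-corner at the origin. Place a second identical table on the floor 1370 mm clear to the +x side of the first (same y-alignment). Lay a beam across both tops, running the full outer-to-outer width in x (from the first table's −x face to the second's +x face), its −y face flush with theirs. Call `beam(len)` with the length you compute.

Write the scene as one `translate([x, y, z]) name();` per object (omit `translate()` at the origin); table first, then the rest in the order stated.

table();
translate([1975, 0, 0]) table();
translate([0, 0, 722]) beam(2580);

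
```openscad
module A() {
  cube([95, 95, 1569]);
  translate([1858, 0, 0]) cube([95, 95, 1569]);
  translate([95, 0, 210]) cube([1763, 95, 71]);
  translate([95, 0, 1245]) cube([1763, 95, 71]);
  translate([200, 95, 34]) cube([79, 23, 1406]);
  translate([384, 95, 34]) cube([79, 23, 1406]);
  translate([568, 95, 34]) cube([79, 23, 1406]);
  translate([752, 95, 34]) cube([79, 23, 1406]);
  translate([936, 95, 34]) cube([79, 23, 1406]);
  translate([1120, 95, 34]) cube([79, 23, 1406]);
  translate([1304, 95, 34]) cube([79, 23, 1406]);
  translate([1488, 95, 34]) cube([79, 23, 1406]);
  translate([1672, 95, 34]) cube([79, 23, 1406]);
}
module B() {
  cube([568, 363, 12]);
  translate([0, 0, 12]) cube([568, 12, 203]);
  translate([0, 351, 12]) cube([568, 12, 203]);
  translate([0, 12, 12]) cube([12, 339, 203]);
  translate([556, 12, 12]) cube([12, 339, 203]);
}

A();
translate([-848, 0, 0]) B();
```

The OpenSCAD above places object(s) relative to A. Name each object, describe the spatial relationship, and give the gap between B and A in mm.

A is a fence section. B is an open box. The open box is on the floor beside the fence section on its −x side. The gap between the open box and the fence section is 280 mm.

The open box's nearest face is 280 mm from the fence section's −x face.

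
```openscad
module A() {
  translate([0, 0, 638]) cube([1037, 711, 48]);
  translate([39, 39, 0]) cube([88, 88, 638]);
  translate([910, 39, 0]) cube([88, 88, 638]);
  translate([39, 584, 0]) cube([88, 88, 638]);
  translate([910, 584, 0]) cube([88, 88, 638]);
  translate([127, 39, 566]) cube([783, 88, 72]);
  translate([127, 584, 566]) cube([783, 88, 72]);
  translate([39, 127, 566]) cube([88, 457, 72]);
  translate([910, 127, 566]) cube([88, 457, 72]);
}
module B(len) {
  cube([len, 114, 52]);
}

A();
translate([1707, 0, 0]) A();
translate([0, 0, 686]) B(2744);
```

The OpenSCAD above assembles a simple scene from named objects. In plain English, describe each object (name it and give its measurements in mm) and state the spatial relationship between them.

A is a rectangular dining table. The top is 1037×711×48 mm with its upper surface at z = 686 mm. It stands on four 88×88 mm square legs, each inset 39 mm from the nearest pair of top edges, running from the floor to the underside of the top. Four apron rails, 88 mm thick and 72 mm tall, run between adjacent legs with their top edges flush with the underside of the top and their outer faces flush with the legs' outer faces.

B is a rectangular beam 2744 mm long (x), 114 mm deep (y), 52 mm thick (z).

The beam spans the tops of two tables placed 670 mm apart, resting at z = 686 mm.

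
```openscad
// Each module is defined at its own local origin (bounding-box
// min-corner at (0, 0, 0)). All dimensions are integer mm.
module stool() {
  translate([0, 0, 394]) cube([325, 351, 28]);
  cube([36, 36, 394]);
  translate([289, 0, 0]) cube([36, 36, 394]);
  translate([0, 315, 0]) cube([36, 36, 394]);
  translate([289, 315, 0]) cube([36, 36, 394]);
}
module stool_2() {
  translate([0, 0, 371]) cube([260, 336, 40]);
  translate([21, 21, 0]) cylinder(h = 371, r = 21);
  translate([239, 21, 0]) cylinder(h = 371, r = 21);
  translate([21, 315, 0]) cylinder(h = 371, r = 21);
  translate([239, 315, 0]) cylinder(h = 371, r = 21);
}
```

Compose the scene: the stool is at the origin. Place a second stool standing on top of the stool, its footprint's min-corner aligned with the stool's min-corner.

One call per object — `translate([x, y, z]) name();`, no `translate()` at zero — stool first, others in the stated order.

stool();
translate([0, 0, 422]) stool_2();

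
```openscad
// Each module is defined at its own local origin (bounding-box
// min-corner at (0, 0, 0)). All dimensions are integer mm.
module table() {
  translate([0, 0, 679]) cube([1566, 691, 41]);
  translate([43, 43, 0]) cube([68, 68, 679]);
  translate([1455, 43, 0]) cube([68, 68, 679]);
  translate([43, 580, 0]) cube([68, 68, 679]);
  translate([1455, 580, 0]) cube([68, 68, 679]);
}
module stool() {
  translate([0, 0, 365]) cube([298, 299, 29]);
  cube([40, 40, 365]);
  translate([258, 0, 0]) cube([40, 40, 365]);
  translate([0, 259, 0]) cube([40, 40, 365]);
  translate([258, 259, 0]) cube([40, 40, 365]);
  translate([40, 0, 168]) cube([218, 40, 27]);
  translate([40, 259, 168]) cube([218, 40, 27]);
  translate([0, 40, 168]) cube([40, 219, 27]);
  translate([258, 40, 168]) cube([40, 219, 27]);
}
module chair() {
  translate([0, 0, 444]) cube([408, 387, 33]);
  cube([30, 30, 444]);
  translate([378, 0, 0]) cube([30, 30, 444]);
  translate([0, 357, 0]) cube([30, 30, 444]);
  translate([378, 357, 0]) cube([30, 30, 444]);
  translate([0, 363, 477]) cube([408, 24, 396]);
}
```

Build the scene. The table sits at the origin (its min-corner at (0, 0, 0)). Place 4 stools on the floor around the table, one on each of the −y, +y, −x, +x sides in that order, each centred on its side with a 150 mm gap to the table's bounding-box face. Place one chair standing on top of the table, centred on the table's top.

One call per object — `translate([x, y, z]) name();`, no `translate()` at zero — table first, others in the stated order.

table();
translate([634, -449, 0]) stool();
translate([634, 841, 0]) stool();
translate([-448, 196, 0]) stool();
translate([1716, 196, 0]) stool();
translate([579, 152, 720]) chair();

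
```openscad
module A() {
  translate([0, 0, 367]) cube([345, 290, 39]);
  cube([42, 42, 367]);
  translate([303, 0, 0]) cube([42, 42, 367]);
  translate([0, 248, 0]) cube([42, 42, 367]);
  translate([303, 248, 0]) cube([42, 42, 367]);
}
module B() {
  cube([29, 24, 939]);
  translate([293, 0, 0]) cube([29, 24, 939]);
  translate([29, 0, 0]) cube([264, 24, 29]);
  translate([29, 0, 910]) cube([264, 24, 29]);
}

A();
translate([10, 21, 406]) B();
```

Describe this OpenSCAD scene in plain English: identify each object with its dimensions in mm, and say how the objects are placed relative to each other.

A is a four-legged stool. The seat is 345×290 mm, 39 mm thick, top at z = 406 mm. It stands on four square legs, each 42×42 mm in cross-section, from z = 0 to the seat underside, each flush with a corner of the seat.

B is a picture frame with a 264×881 mm rectangular opening (x by z) and a uniform 29 mm border on every side. Frame depth is 24 mm along y. It is built from two vertical stiles running the full outside height and two horizontal rails spanning the gap between the stiles.

The picture frame is on top of the stool.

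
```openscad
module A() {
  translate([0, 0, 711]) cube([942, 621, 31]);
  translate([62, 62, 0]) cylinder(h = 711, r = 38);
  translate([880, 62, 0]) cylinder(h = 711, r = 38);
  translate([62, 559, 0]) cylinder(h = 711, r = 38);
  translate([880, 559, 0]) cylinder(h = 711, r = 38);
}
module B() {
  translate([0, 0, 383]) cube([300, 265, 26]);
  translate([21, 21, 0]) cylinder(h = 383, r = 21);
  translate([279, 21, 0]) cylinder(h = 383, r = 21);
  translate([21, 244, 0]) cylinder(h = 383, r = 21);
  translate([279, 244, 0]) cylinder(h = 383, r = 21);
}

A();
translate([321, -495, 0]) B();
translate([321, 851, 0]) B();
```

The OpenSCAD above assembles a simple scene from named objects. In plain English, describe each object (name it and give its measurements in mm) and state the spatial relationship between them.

A is a rectangular dining table. The top is 942×621×31 mm with its upper surface at z = 742 mm. It stands on four round legs of 76 mm diameter, each leg's bounding box inset 24 mm from the nearest pair of top edges, running from the floor to the underside of the top.

B is a four-legged stool. The seat is a 300×265×26 mm slab whose top surface is at z = 409 mm; four round legs, each 42 mm in diameter, run from the floor (z = 0) to the underside of the seat, each leg's axis is inset half a diameter from the nearest pair of seat edges (so the leg's bounding box is flush with the corner).

Two stools sit around the table at the −y, +y sides.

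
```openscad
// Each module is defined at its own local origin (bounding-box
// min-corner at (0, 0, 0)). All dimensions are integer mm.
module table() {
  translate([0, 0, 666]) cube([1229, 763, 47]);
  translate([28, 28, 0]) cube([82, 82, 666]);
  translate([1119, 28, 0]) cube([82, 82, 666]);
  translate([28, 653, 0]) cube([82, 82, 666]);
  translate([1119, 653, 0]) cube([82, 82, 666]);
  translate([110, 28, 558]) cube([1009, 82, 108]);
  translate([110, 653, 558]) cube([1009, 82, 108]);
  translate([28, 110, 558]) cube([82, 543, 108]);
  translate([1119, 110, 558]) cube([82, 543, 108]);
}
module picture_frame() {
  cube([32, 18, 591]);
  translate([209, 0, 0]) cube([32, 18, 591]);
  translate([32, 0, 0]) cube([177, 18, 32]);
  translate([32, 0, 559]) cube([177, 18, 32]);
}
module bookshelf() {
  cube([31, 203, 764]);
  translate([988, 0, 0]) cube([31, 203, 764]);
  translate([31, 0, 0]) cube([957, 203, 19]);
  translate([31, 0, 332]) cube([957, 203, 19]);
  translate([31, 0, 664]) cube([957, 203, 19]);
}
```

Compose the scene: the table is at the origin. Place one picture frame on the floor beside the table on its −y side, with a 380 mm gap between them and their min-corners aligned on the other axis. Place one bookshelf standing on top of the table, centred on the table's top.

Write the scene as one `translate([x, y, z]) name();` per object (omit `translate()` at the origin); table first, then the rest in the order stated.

table();
translate([0, -398, 0]) picture_frame();
translate([105, 280, 713]) bookshelf();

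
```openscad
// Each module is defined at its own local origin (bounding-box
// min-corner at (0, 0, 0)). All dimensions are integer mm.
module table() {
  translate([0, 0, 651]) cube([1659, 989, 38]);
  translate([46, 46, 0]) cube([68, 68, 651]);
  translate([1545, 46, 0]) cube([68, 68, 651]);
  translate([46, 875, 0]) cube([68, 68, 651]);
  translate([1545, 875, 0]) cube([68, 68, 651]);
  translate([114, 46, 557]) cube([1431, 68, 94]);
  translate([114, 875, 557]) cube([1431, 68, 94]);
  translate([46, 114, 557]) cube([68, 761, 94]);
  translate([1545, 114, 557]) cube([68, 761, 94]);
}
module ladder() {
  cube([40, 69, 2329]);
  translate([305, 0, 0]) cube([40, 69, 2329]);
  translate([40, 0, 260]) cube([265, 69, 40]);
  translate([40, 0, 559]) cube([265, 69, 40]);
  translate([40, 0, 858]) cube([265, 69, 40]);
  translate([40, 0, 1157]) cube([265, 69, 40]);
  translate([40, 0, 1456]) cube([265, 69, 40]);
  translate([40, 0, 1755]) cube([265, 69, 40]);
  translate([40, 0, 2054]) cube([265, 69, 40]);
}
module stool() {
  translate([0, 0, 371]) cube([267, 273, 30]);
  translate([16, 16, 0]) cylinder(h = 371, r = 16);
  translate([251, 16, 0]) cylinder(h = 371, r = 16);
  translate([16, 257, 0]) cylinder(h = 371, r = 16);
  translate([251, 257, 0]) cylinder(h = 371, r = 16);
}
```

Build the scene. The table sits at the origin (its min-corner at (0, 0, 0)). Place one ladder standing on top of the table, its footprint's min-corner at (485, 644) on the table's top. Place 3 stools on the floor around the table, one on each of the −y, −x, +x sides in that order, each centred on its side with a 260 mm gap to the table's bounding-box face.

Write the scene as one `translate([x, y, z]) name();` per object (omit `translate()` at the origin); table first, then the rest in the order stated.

table();
translate([485, 644, 689]) ladder();
translate([696, -533, 0]) stool();
translate([-527, 358, 0]) stool();
translate([1919, 358, 0]) stool();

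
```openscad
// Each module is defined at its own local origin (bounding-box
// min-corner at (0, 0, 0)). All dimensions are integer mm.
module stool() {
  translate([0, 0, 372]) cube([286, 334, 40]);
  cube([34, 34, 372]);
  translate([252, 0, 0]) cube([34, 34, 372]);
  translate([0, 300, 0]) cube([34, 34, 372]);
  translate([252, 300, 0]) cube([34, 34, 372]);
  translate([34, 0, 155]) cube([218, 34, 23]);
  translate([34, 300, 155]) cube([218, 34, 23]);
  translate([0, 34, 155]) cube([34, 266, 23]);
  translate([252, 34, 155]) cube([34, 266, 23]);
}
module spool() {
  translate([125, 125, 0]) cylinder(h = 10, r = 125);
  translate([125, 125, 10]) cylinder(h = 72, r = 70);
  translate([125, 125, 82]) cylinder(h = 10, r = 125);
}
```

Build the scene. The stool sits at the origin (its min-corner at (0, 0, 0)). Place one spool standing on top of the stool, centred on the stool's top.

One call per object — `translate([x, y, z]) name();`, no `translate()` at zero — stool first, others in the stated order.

stool();
translate([18, 42, 412]) spool();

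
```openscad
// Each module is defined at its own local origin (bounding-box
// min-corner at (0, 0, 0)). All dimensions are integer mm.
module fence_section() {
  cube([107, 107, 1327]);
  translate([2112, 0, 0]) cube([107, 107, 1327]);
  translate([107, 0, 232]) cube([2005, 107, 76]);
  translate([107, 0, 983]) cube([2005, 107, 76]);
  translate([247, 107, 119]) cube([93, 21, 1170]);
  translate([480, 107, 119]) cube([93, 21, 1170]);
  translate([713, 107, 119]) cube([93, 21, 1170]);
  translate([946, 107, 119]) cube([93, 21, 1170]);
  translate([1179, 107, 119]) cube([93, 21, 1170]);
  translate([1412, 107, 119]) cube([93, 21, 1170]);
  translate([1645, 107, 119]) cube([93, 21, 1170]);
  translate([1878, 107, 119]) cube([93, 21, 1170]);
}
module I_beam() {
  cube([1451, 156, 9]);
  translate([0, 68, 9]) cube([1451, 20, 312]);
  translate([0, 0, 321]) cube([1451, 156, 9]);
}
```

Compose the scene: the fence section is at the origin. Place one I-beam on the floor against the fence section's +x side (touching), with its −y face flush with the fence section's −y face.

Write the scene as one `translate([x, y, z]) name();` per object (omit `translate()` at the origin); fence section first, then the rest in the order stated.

fence_section();
translate([2219, 0, 0]) I_beam();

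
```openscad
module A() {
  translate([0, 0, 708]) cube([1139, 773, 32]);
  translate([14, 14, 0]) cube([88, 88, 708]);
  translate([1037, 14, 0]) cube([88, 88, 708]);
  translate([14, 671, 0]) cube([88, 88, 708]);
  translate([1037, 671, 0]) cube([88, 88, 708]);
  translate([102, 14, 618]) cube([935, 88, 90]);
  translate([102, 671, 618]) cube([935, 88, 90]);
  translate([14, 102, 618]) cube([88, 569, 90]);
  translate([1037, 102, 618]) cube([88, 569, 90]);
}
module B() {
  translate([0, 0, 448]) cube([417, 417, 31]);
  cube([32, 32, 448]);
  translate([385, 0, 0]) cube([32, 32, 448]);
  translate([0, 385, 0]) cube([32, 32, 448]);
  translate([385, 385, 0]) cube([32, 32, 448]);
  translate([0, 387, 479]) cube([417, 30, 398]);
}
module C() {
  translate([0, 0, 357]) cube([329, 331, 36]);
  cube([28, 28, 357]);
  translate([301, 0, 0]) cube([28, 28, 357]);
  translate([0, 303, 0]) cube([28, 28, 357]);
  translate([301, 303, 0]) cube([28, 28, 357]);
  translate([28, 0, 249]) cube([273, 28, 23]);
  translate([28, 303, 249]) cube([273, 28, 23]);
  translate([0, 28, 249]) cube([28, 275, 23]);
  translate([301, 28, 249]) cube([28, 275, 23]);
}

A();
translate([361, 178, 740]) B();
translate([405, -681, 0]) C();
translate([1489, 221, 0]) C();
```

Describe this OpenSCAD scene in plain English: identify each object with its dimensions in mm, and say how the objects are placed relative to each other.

A is a rectangular dining table. The top is 1139×773×32 mm with its upper surface at z = 740 mm. It stands on four 88×88 mm square legs, each inset 14 mm from the nearest pair of top edges, running from the floor to the underside of the top. Four apron rails, 88 mm thick and 90 mm tall, run between adjacent legs with their top edges flush with the underside of the top and their outer faces flush with the legs' outer faces.

B is a chair. The seat is a 417×417×31 mm slab with its top at z = 479 mm, on four 32×32 mm corner legs (flush with the seat edges, standing on z = 0). A flat backrest 30 mm thick, 398 mm tall, spans the full seat width and rises from the seat top along its +y edge, rear face flush with the rear of the seat.

C is a four-legged stool. The seat is 329×331 mm, 36 mm thick, top at z = 393 mm. It stands on four square legs, each 28×28 mm in cross-section, from z = 0 to the seat underside, each flush with a corner of the seat. Four stretchers, 28 mm wide and 23 mm tall, connect adjacent legs with their undersides at z = 249 mm, each running between the inner faces of the legs it joins and aligned with the legs' outer faces on the other axis.

The chair is on top of the table, centred. Two stools sit around the table at the −y, +x sides.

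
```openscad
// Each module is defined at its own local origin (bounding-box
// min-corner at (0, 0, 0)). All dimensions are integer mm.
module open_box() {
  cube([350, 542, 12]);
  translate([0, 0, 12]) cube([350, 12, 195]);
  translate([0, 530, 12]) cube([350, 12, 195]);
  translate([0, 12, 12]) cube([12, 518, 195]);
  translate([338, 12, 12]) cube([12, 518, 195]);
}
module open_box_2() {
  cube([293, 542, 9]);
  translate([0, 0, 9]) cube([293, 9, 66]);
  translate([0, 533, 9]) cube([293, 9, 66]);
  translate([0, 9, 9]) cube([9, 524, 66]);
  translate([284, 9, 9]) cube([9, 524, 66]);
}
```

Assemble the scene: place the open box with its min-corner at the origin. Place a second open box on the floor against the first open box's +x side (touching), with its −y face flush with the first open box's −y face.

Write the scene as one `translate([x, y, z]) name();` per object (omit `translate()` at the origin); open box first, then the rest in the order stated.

open_box();
translate([350, 0, 0]) open_box_2();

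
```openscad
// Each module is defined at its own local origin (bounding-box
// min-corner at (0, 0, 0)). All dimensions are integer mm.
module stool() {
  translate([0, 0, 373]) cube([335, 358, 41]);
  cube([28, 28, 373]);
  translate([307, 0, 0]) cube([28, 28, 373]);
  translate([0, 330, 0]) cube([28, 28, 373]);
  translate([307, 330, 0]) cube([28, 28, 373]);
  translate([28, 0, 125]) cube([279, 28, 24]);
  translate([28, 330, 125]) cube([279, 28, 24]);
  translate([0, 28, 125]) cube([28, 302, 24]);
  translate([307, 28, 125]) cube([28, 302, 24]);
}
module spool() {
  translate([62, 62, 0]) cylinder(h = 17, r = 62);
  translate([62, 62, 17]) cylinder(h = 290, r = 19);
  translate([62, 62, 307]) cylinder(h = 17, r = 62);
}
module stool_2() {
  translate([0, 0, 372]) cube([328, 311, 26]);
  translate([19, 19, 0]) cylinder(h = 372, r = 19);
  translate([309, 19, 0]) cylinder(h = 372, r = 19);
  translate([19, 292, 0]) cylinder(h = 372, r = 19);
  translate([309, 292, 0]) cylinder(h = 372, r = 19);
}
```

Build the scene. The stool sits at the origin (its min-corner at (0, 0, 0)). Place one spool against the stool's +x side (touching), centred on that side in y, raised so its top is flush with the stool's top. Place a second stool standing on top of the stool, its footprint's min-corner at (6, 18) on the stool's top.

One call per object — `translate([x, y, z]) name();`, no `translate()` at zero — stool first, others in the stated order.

stool();
translate([335, 117, 90]) spool();
translate([6, 18, 414]) stool_2();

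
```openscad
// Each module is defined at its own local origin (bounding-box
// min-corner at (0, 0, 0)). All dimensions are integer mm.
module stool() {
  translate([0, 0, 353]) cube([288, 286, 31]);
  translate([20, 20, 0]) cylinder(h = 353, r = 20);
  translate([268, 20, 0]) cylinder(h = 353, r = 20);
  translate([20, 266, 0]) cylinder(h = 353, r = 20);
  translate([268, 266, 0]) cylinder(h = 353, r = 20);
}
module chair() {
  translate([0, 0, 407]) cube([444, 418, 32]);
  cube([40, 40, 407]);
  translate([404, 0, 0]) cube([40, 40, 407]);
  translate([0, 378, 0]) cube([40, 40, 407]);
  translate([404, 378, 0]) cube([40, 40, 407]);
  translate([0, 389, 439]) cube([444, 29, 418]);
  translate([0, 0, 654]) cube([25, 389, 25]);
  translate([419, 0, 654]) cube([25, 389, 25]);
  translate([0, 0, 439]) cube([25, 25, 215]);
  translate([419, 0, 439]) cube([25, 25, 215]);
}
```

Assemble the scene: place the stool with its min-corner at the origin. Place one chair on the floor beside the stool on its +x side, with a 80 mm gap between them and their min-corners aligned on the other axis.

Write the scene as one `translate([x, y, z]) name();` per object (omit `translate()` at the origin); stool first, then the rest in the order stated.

stool();
translate([368, 0, 0]) chair();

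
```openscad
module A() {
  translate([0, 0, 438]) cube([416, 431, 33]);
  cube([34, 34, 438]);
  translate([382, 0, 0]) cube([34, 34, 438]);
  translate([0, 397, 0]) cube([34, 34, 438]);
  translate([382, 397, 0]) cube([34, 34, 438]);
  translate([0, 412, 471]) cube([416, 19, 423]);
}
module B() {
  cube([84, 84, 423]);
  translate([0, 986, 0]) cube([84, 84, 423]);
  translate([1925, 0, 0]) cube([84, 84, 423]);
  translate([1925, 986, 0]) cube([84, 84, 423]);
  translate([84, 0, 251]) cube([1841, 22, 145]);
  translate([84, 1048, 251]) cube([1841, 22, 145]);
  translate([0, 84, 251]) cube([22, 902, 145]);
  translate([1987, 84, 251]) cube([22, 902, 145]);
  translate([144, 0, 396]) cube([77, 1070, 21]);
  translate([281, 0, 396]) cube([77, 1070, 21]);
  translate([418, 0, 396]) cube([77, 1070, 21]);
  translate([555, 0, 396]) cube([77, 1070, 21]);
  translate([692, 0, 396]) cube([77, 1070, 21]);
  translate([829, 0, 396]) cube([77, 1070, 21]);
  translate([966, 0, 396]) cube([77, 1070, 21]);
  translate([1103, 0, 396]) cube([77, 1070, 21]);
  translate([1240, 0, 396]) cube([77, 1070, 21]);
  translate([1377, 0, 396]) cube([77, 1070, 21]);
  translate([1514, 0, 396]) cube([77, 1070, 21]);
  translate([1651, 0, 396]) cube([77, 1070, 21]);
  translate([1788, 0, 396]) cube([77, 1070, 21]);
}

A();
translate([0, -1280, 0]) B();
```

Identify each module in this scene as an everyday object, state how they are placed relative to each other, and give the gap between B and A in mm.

The bed frame's nearest face is 210 mm from the chair's −y face.

A is a chair. B is a bed frame. The bed frame is on the floor beside the chair on its −y side. The gap between the bed frame and the chair is 210 mm.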